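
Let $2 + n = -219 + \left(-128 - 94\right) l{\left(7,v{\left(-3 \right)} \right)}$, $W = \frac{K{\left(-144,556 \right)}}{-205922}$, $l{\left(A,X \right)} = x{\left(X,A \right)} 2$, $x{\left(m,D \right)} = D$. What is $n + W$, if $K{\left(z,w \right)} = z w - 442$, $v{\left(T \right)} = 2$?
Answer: $- \frac{342716916}{102961} \approx -3328.6$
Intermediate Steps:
$l{\left(A,X \right)} = 2 A$ ($l{\left(A,X \right)} = A 2 = 2 A$)
$K{\left(z,w \right)} = -442 + w z$ ($K{\left(z,w \right)} = w z - 442 = -442 + w z$)
$W = \frac{40253}{102961}$ ($W = \frac{-442 + 556 \left(-144\right)}{-205922} = \left(-442 - 80064\right) \left(- \frac{1}{205922}\right) = \left(-80506\right) \left(- \frac{1}{205922}\right) = \frac{40253}{102961} \approx 0.39095$)
$n = -3329$ ($n = -2 + \left(-219 + \left(-128 - 94\right) 2 \cdot 7\right) = -2 + \left(-219 + \left(-128 - 94\right) 14\right) = -2 - 3327 = -3329$)
$n + W = -3329 + \frac{40253}{102961} = - \frac{342716916}{102961}$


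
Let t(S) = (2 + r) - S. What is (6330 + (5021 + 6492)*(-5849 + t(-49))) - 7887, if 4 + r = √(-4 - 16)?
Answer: -66799983 + 23026*I*√5 ≈ -6.68e+7 + 51488.0*I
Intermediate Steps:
r = -4 + 2*I*√5 (r = -4 + √(-4 - 16) = -4 + √(-20) = -4 + 2*I*√5 ≈ -4.0 + 4.4721*I)
t(S) = -2 - S + 2*I*√5 (t(S) = (2 + (-4 + 2*I*√5)) - S = (-2 + 2*I*√5) - S = -2 - S + 2*I*√5)
(6330 + (5021 + 6492)*(-5849 + t(-49))) - 7887 = (6330 + (5021 + 6492)*(-5849 + (-2 - 1*(-49) + 2*I*√5))) - 7887 = (6330 + 11513*(-5849 + (-2 + 49 + 2*I*√5))) - 7887 = (6330 + 11513*(-5849 + (47 + 2*I*√5))) - 7887 = (6330 + 11513*(-5802 + 2*I*√5)) - 7887 = (6330 + (-66798426 + 23026*I*√5)) - 7887 = (-66792096 + 23026*I*√5) - 7887 = -66799983 + 23026*I*√5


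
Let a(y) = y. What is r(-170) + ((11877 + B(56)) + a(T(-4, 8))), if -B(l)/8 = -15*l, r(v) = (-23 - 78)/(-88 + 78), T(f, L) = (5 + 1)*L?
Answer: 186551/10 ≈ 18655.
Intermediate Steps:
T(f, L) = 6*L
r(v) = 101/10 (r(v) = -101/(-10) = -101*(-⅒) = 101/10)
B(l) = 120*l (B(l) = -(-120)*l = 120*l)
r(-170) + ((11877 + B(56)) + a(T(-4, 8))) = 101/10 + ((11877 + 120*56) + 6*8) = 101/10 + ((11877 + 6720) + 48) = 101/10 + (18597 + 48) = 101/10 + 18645 = 186551/10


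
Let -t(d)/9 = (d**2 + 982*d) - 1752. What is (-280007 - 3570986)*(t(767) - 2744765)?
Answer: 57003723127592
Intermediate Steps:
t(d) = 15768 - 8838*d - 9*d**2 (t(d) = -9*((d**2 + 982*d) - 1752) = -9*(-1752 + d**2 + 982*d) = 15768 - 8838*d - 9*d**2)
(-280007 - 3570986)*(t(767) - 2744765) = (-280007 - 3570986)*((15768 - 8838*767 - 9*767**2) - 2744765) = -3850993*((15768 - 6778746 - 9*588289) - 2744765) = -3850993*((15768 - 6778746 - 5294601) - 2744765) = -3850993*(-12057579 - 2744765) = -3850993*(-14802344) = 57003723127592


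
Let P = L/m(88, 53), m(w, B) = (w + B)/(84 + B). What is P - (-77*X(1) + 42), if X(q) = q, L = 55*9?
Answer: 24250/47 ≈ 515.96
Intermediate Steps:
L = 495
m(w, B) = (B + w)/(84 + B)
P = 22605/47 (P = 495/(((53 + 88)/(84 + 53))) = 495/((141/137)) = 495/(((1/137)*141)) = 495/(141/137) = 495*(137/141) = 22605/47 ≈ 480.96)
P - (-77*X(1) + 42) = 22605/47 - (-77*1 + 42) = 22605/47 - (-77 + 42) = 22605/47 - 1*(-35) = 22605/47 + 35 = 24250/47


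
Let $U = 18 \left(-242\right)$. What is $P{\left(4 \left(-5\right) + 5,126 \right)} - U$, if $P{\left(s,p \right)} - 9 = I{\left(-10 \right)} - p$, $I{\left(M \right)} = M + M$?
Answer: $4219$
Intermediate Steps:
$I{\left(M \right)} = 2 M$
$P{\left(s,p \right)} = -11 - p$ ($P{\left(s,p \right)} = 9 - \left(20 + p\right) = -11 - p$)
$U = -4356$
$P{\left(4 \left(-5\right) + 5,126 \right)} - U = \left(-11 - 126\right) - -4356 = \left(-11 - 126\right) + 4356 = -137 + 4356 = 4219$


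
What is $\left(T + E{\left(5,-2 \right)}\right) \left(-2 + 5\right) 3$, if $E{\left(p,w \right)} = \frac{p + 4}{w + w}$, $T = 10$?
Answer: $\frac{279}{4} \approx 69.75$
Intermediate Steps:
$E{\left(p,w \right)} = \frac{4 + p}{2 w}$
$\left(T + E{\left(5,-2 \right)}\right) \left(-2 + 5\right) 3 = \left(10 + \frac{4 + 5}{2 \left(-2\right)}\right) \left(-2 + 5\right) 3 = \left(10 + \frac{1}{2} \left(- \frac{1}{2}\right) 9\right) 3 \cdot 3 = \left(10 - \frac{9}{4}\right) 9 = \frac{31}{4} \cdot 9 = \frac{279}{4}$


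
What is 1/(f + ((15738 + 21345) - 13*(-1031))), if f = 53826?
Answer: 1/104312 ≈ 9.5866e-6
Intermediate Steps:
1/(f + ((15738 + 21345) - 13*(-1031))) = 1/(53826 + ((15738 + 21345) - 13*(-1031))) = 1/(53826 + (37083 - 1*(-13403))) = 1/(53826 + (37083 + 13403)) = 1/(53826 + 50486) = 1/104312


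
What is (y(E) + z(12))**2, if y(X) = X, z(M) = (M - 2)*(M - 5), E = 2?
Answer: 5184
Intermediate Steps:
z(M) = (-5 + M)*(-2 + M) (z(M) = (-2 + M)*(-5 + M) = (-5 + M)*(-2 + M))
(y(E) + z(12))**2 = (2 + (10 + 12**2 - 7*12))**2 = (2 + (10 + 144 - 84))**2 = (2 + 70)**2 = 72**2 = 5184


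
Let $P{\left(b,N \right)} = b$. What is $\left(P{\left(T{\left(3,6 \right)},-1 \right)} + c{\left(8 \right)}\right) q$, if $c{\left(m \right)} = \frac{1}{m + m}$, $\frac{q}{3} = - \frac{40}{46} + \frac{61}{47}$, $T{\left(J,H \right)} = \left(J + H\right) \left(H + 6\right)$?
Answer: $\frac{2401581}{17296} \approx 138.85$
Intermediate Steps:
$T{\left(J,H \right)} = \left(6 + H\right) \left(H + J\right)$ ($T{\left(J,H \right)} = \left(H + J\right) \left(6 + H\right) = \left(6 + H\right) \left(H + J\right)$)
$q = \frac{1389}{1081}$ ($q = 3 \left(- \frac{40}{46} + \frac{61}{47}\right) = 3 \left(\left(-40\right) \frac{1}{46} + 61 \cdot \frac{1}{47}\right) = 3 \left(- \frac{20}{23} + \frac{61}{47}\right) = 3 \cdot \frac{463}{1081} = \frac{1389}{1081} \approx 1.2849$)
$c{\left(m \right)} = \frac{1}{2 m}$
$\left(P{\left(T{\left(3,6 \right)},-1 \right)} + c{\left(8 \right)}\right) q = \left(\left(6^{2} + 6 \cdot 6 + 6 \cdot 3 + 6 \cdot 3\right) + \frac{1}{2 \cdot 8}\right) \frac{1389}{1081} = \left(\left(36 + 36 + 18 + 18\right) + \frac{1}{2} \cdot \frac{1}{8}\right) \frac{1389}{1081} = \left(108 + \frac{1}{16}\right) \frac{1389}{1081} = \frac{1729}{16} \cdot \frac{1389}{1081} = \frac{2401581}{17296}$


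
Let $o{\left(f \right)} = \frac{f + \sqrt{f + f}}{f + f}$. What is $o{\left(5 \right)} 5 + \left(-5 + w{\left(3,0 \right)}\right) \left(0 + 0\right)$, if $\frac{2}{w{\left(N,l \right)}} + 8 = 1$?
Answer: $\frac{5}{2} + \frac{\sqrt{10}}{2} \approx 4.0811$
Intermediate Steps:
$o{\left(f \right)} = \frac{f + \sqrt{2} \sqrt{f}}{2 f}$ ($o{\left(f \right)} = \frac{f + \sqrt{2 f}}{2 f} = \left(f + \sqrt{2} \sqrt{f}\right) \frac{1}{2 f} = \frac{f + \sqrt{2} \sqrt{f}}{2 f}$)
$w{\left(N,l \right)} = - \frac{2}{7}$ ($w{\left(N,l \right)} = \frac{2}{-8 + 1} = \frac{2}{-7} = 2 \left(- \frac{1}{7}\right) = - \frac{2}{7}$)
$o{\left(5 \right)} 5 + \left(-5 + w{\left(3,0 \right)}\right) \left(0 + 0\right) = \left(\frac{1}{2} + \frac{\sqrt{2}}{2 \sqrt{5}}\right) 5 + \left(-5 - \frac{2}{7}\right) \left(0 + 0\right) = \left(\frac{1}{2} + \frac{\sqrt{2} \frac{\sqrt{5}}{5}}{2}\right) 5 - 0 = \left(\frac{1}{2} + \frac{\sqrt{10}}{10}\right) 5 + 0 = \left(\frac{5}{2} + \frac{\sqrt{10}}{2}\right) + 0 = \frac{5}{2} + \frac{\sqrt{10}}{2}$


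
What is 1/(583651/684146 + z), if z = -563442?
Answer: -684146/385476006881 ≈ -1.7748e-6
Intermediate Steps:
1/(583651/684146 + z) = 1/(583651/684146 - 563442) = 1/(-385476006881/684146) = -684146/385476006881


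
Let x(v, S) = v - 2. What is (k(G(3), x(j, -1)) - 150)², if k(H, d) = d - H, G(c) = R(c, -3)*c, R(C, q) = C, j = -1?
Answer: 26244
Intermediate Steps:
x(v, S) = -2 + v
G(c) = c² (G(c) = c*c = c²)
(k(G(3), x(j, -1)) - 150)² = (((-2 - 1) - 1*3²) - 150)² = ((-3 - 1*9) - 150)² = ((-3 - 9) - 150)² = (-12 - 150)² = (-162)² = 26244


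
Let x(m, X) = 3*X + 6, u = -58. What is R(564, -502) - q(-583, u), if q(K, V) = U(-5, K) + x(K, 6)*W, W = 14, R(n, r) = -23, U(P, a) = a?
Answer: 224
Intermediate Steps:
x(m, X) = 6 + 3*X
q(K, V) = 336 + K (q(K, V) = K + (6 + 3*6)*14 = K + (6 + 18)*14 = K + 24*14 = K + 336 = 336 + K)
R(564, -502) - q(-583, u) = -23 - (336 - 583) = -23 - 1*(-247) = -23 + 247 = 224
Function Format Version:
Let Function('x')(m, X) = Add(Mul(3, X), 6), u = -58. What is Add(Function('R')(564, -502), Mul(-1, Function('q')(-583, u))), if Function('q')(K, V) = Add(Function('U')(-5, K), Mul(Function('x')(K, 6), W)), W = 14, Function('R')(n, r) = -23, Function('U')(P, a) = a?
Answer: 224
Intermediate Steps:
Function('x')(m, X) = Add(6, Mul(3, X))
Function('q')(K, V) = Add(336, K) (Function('q')(K, V) = Add(K, Mul(Add(6, Mul(3, 6)), 14)) = Add(K, Mul(Add(6, 18), 14)) = Add(K, Mul(24, 14)) = Add(K, 336) = Add(336, K))
Add(Function('R')(564, -502), Mul(-1, Function('q')(-583, u))) = Add(-23, Mul(-1, Add(336, -583))) = Add(-23, Mul(-1, -247)) = Add(-23, 247) = 224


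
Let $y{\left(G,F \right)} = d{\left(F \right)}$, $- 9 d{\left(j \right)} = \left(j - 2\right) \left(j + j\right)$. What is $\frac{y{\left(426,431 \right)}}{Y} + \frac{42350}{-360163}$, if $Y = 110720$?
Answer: $- \frac{29231414179}{59815871040} \approx -0.48869$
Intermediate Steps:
$d{\left(j \right)} = - \frac{2 j \left(-2 + j\right)}{9}$ ($d{\left(j \right)} = - \frac{\left(j - 2\right) \left(j + j\right)}{9} = - \frac{\left(-2 + j\right) 2 j}{9} = - \frac{2 j \left(-2 + j\right)}{9}$)
$y{\left(G,F \right)} = \frac{2 F \left(2 - F\right)}{9}$
$\frac{y{\left(426,431 \right)}}{Y} + \frac{42350}{-360163} = \frac{\frac{2}{9} \cdot 431 \left(2 - 431\right)}{110720} + \frac{42350}{-360163} = \frac{2}{9} \cdot 431 \left(2 - 431\right) \frac{1}{110720} + 42350 \left(- \frac{1}{360163}\right) = \frac{2}{9} \cdot 431 \left(-429\right) \frac{1}{110720} - \frac{42350}{360163} = \left(- \frac{123266}{3}\right) \frac{1}{110720} - \frac{42350}{360163} = - \frac{61633}{166080} - \frac{42350}{360163} = - \frac{29231414179}{59815871040}$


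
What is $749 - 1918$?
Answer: $-1169$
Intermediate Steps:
$749 - 1918 = -1169$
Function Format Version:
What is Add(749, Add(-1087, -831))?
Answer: -1169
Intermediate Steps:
Add(749, Add(-1087, -831)) = Add(749, -1918) = -1169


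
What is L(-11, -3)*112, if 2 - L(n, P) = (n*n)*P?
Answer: 40880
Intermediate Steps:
L(n, P) = 2 - P*n² (L(n, P) = 2 - n*n*P = 2 - n²*P = 2 - P*n²)
L(-11, -3)*112 = (2 - 1*(-3)*(-11)²)*112 = (2 - 1*(-3)*121)*112 = (2 + 363)*112 = 365*112 = 40880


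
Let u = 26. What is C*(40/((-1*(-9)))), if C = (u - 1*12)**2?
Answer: 7840/9 ≈ 871.11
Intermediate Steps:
C = 196 (C = (26 - 1*12)**2 = (26 - 12)**2 = 14**2 = 196)
C*(40/((-1*(-9)))) = 196*(40/((-1*(-9)))) = 196*(40/9) = 7840/9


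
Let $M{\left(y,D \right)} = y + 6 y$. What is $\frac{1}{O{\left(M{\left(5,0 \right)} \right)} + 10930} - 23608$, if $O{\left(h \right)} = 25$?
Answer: $- \frac{258625639}{10955} \approx -23608.0$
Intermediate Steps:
$M{\left(y,D \right)} = 7 y$
$\frac{1}{O{\left(M{\left(5,0 \right)} \right)} + 10930} - 23608 = \frac{1}{25 + 10930} - 23608 = \frac{1}{10955} - 23608 = - \frac{258625639}{10955}$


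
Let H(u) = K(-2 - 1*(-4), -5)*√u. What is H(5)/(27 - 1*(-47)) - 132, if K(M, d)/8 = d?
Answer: -132 - 20*√5/37 ≈ -133.21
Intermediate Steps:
K(M, d) = 8*d
H(u) = -40*√u (H(u) = (8*(-5))*√u = -40*√u)
H(5)/(27 - 1*(-47)) - 132 = (-40*√5)/(27 - 1*(-47)) - 132 = (-40*√5)/(27 + 47) - 132 = -40*√5/74 - 132 = -40*√5*(1/74) - 132 = -20*√5/37 - 132 = -132 - 20*√5/37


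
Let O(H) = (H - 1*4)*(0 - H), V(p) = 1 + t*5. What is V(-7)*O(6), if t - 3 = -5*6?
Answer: 1608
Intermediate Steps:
t = -27 (t = 3 - 5*6 = 3 - 30 = -27)
V(p) = -134 (V(p) = 1 - 27*5 = 1 - 135 = -134)
O(H) = -H*(-4 + H) (O(H) = (H - 4)*(-H) = (-4 + H)*(-H) = -H*(-4 + H))
V(-7)*O(6) = -804*(4 - 1*6) = -804*(4 - 6) = -804*(-2) = -134*(-12) = 1608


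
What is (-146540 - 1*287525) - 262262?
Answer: -696327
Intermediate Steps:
(-146540 - 1*287525) - 262262 = (-146540 - 287525) - 262262 = -434065 - 262262 = -696327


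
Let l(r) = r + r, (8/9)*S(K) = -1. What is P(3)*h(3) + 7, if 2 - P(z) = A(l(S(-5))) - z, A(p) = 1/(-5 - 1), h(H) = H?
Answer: 45/2 ≈ 22.500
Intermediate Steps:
S(K) = -9/8 (S(K) = (9/8)*(-1) = -9/8)
l(r) = 2*r
A(p) = -⅙ (A(p) = 1/(-6) = -⅙)
P(z) = 13/6 + z (P(z) = 2 - (-⅙ - z) = 2 + (⅙ + z) = 13/6 + z)
P(3)*h(3) + 7 = (13/6 + 3)*3 + 7 = (31/6)*3 + 7 = 31/2 + 7 = 45/2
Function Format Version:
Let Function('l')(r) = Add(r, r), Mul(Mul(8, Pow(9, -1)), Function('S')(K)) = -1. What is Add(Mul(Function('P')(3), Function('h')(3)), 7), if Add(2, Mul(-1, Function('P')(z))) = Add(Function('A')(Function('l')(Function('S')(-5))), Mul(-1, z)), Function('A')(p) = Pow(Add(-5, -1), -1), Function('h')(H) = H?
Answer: Rational(45, 2) ≈ 22.500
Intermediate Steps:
Function('S')(K) = Rational(-9, 8) (Function('S')(K) = Mul(Rational(9, 8), -1) = Rational(-9, 8))
Function('l')(r) = Mul(2, r)
Function('A')(p) = Rational(-1, 6) (Function('A')(p) = Pow(-6, -1) = Rational(-1, 6))
Function('P')(z) = Add(Rational(13, 6), z) (Function('P')(z) = Add(2, Mul(-1, Add(Rational(-1, 6), Mul(-1, z)))) = Add(2, Add(Rational(1, 6), z)) = Add(Rational(13, 6), z))
Add(Mul(Function('P')(3), Function('h')(3)), 7) = Add(Mul(Add(Rational(13, 6), 3), 3), 7) = Add(Mul(Rational(31, 6), 3), 7) = Add(Rational(31, 2), 7) = Rational(45, 2)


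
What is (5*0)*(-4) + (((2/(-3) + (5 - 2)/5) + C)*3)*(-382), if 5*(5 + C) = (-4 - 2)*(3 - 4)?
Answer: 22156/5 ≈ 4431.2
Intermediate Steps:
C = -19/5 (C = -5 + ((-4 - 2)*(3 - 4))/5 = -5 + (-6*(-1))/5 = -5 + (1/5)*6 = -5 + 6/5 = -19/5 ≈ -3.8000)
(5*0)*(-4) + (((2/(-3) + (5 - 2)/5) + C)*3)*(-382) = (5*0)*(-4) + (((2/(-3) + (5 - 2)/5) - 19/5)*3)*(-382) = 0*(-4) + (((2*(-1/3) + 3*(1/5)) - 19/5)*3)*(-382) = 0 + (((-2/3 + 3/5) - 19/5)*3)*(-382) = 0 + ((-1/15 - 19/5)*3)*(-382) = 0 - 58/15*3*(-382) = 0 - 58/5*(-382) = 0 + 22156/5 = 22156/5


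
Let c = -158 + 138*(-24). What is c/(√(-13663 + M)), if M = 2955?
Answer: 1735*I*√2677/2677 ≈ 33.533*I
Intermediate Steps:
c = -3470 (c = -158 - 3312 = -3470)
c/(√(-13663 + M)) = -3470/√(-13663 + 2955) = -3470*(-I*√2677/5354) = -(-1735)*I*√2677/2677 = 1735*I*√2677/2677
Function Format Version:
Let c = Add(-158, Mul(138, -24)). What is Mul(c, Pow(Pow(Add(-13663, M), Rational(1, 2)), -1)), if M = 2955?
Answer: Mul(Rational(1735, 2677), I, Pow(2677, Rational(1, 2))) ≈ Mul(33.533, I)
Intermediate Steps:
c = -3470 (c = Add(-158, -3312) = -3470)
Mul(c, Pow(Pow(Add(-13663, M), Rational(1, 2)), -1)) = Mul(-3470, Pow(Pow(Add(-13663, 2955), Rational(1, 2)), -1)) = Mul(-3470, Pow(Pow(-10708, Rational(1, 2)), -1)) = Mul(-3470, Pow(Mul(2, I, Pow(2677, Rational(1, 2))), -1)) = Mul(-3470, Mul(Rational(-1, 5354), I, Pow(2677, Rational(1, 2)))) = Mul(Rational(1735, 2677), I, Pow(2677, Rational(1, 2)))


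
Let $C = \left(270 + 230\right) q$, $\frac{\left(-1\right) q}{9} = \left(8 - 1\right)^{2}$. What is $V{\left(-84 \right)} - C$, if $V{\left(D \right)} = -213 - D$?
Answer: $220371$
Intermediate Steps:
$q = -441$ ($q = - 9 \left(8 - 1\right)^{2} = - 9 \cdot 7^{2} = \left(-9\right) 49 = -441$)
$C = -220500$ ($C = \left(270 + 230\right) \left(-441\right) = 500 \left(-441\right) = -220500$)
$V{\left(-84 \right)} - C = \left(-213 - -84\right) - -220500 = \left(-213 + 84\right) + 220500 = -129 + 220500 = 220371$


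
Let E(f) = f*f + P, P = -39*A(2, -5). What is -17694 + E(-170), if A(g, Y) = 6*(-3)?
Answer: 11908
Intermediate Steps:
A(g, Y) = -18
P = 702 (P = -39*(-18) = 702)
E(f) = 702 + f**2 (E(f) = f*f + 702 = f**2 + 702 = 702 + f**2)
-17694 + E(-170) = -17694 + (702 + (-170)**2) = -17694 + (702 + 28900) = -17694 + 29602 = 11908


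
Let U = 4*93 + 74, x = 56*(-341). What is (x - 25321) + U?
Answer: -43971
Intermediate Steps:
x = -19096
U = 446 (U = 372 + 74 = 446)
(x - 25321) + U = (-19096 - 25321) + 446 = -44417 + 446 = -43971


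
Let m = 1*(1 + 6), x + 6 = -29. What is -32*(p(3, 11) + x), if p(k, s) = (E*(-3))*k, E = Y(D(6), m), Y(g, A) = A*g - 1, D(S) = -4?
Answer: -7232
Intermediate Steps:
x = -35 (x = -6 - 29 = -35)
m = 7 (m = 1*7 = 7)
Y(g, A) = -1 + A*g
E = -29 (E = -1 + 7*(-4) = -1 - 28 = -29)
p(k, s) = 87*k (p(k, s) = (-29*(-3))*k = 87*k)
-32*(p(3, 11) + x) = -32*(87*3 - 35) = -32*(261 - 35) = -32*226 = -7232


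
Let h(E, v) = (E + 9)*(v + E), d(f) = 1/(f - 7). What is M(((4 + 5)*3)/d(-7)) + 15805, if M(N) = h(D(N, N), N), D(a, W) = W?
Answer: 294769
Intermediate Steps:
d(f) = 1/(-7 + f)
h(E, v) = (9 + E)*(E + v)
M(N) = 2*N² + 18*N (M(N) = N² + 9*N + 9*N + N*N = N² + 9*N + 9*N + N² = 2*N² + 18*N)
M(((4 + 5)*3)/d(-7)) + 15805 = 2*(((4 + 5)*3)/(1/(-7 - 7)))*(9 + ((4 + 5)*3)/(1/(-7 - 7))) + 15805 = 2*((9*3)/(1/(-14)))*(9 + (9*3)/(1/(-14))) + 15805 = 2*(27/(-1/14))*(9 + 27/(-1/14)) + 15805 = 2*(27*(-14))*(9 + 27*(-14)) + 15805 = 2*(-378)*(9 - 378) + 15805 = 2*(-378)*(-369) + 15805 = 278964 + 15805 = 294769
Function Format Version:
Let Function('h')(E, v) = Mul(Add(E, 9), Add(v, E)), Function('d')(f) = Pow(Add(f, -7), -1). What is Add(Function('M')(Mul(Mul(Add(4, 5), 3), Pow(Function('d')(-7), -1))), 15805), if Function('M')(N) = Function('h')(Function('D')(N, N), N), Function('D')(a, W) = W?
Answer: 294769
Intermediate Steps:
Function('d')(f) = Pow(Add(-7, f), -1)
Function('h')(E, v) = Mul(Add(9, E), Add(E, v))
Function('M')(N) = Add(Mul(2, Pow(N, 2)), Mul(18, N)) (Function('M')(N) = Add(Pow(N, 2), Mul(9, N), Mul(9, N), Mul(N, N)) = Add(Pow(N, 2), Mul(9, N), Mul(9, N), Pow(N, 2)) = Add(Mul(2, Pow(N, 2)), Mul(18, N)))
Add(Function('M')(Mul(Mul(Add(4, 5), 3), Pow(Function('d')(-7), -1))), 15805) = Add(Mul(2, Mul(Mul(Add(4, 5), 3), Pow(Pow(Add(-7, -7), -1), -1)), Add(9, Mul(Mul(Add(4, 5), 3), Pow(Pow(Add(-7, -7), -1), -1)))), 15805) = Add(Mul(2, Mul(Mul(9, 3), Pow(Pow(-14, -1), -1)), Add(9, Mul(Mul(9, 3), Pow(Pow(-14, -1), -1)))), 15805) = Add(Mul(2, Mul(27, Pow(Rational(-1, 14), -1)), Add(9, Mul(27, Pow(Rational(-1, 14), -1)))), 15805) = Add(Mul(2, Mul(27, -14), Add(9, Mul(27, -14))), 15805) = Add(Mul(2, -378, Add(9, -378)), 15805) = Add(Mul(2, -378, -369), 15805) = Add(278964, 15805) = 294769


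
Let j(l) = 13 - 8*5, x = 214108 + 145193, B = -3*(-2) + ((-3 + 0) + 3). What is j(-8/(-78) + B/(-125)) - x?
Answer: -359328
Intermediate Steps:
B = 6 (B = 6 + (-3 + 3) = 6 + 0 = 6)
x = 359301
j(l) = -27 (j(l) = 13 - 40 = -27)
j(-8/(-78) + B/(-125)) - x = -27 - 1*359301 = -27 - 359301 = -359328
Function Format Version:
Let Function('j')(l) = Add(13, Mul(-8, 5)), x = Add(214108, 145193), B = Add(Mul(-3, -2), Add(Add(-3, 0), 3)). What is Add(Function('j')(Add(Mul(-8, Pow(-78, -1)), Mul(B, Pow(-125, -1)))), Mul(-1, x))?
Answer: -359328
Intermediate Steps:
B = 6 (B = Add(6, Add(-3, 3)) = Add(6, 0) = 6)
x = 359301
Function('j')(l) = -27 (Function('j')(l) = Add(13, -40) = -27)
Add(Function('j')(Add(Mul(-8, Pow(-78, -1)), Mul(B, Pow(-125, -1)))), Mul(-1, x)) = Add(-27, Mul(-1, 359301)) = Add(-27, -359301) = -359328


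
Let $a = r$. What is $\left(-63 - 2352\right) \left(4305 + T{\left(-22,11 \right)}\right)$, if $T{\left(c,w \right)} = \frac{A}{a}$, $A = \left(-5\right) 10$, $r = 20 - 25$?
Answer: $-10420725$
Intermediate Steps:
$r = -5$ ($r = 20 - 25 = -5$)
$A = -50$
$a = -5$
$T{\left(c,w \right)} = 10$ ($T{\left(c,w \right)} = - \frac{50}{-5} = \left(-50\right) \left(- \frac{1}{5}\right) = 10$)
$\left(-63 - 2352\right) \left(4305 + T{\left(-22,11 \right)}\right) = \left(-63 - 2352\right) \left(4305 + 10\right) = \left(-2415\right) 4315 = -10420725$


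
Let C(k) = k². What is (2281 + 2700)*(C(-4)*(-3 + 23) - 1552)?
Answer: -6136592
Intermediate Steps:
(2281 + 2700)*(C(-4)*(-3 + 23) - 1552) = (2281 + 2700)*((-4)²*(-3 + 23) - 1552) = 4981*(16*20 - 1552) = 4981*(320 - 1552) = 4981*(-1232) = -6136592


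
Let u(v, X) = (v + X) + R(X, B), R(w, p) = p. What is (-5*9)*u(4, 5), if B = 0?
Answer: -405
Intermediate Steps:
u(v, X) = X + v (u(v, X) = (v + X) + 0 = (X + v) + 0 = X + v)
(-5*9)*u(4, 5) = (-5*9)*(5 + 4) = -45*9 = -405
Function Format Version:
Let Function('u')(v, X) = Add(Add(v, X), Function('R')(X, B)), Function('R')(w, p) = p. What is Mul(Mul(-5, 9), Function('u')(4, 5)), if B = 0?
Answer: -405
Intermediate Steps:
Function('u')(v, X) = Add(X, v) (Function('u')(v, X) = Add(Add(v, X), 0) = Add(Add(X, v), 0) = Add(X, v))
Mul(Mul(-5, 9), Function('u')(4, 5)) = Mul(Mul(-5, 9), Add(5, 4)) = Mul(-45, 9) = -405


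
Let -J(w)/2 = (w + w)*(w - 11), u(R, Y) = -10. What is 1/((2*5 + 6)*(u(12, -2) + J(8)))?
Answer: 1/1376 ≈ 0.00072674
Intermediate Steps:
J(w) = -4*w*(-11 + w) (J(w) = -2*(w + w)*(w - 11) = -2*2*w*(-11 + w) = -4*w*(-11 + w))
1/((2*5 + 6)*(u(12, -2) + J(8))) = 1/((2*5 + 6)*(-10 + 4*8*(11 - 1*8))) = 1/((10 + 6)*(-10 + 4*8*(11 - 8))) = 1/(16*(-10 + 4*8*3)) = 1/(16*(-10 + 96)) = 1/(16*86) = 1/1376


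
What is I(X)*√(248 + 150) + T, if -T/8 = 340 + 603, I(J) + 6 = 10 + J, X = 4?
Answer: -7544 + 8*√398 ≈ -7384.4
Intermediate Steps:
I(J) = 4 + J (I(J) = -6 + (10 + J) = 4 + J)
T = -7544 (T = -8*(340 + 603) = -8*943 = -7544)
I(X)*√(248 + 150) + T = (4 + 4)*√(248 + 150) - 7544 = 8*√398 - 7544 = -7544 + 8*√398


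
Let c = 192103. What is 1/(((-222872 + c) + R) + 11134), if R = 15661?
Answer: -1/3974 ≈ -0.00025164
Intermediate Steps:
1/(((-222872 + c) + R) + 11134) = 1/(((-222872 + 192103) + 15661) + 11134) = 1/((-30769 + 15661) + 11134) = 1/(-15108 + 11134) = 1/(-3974) = -1/3974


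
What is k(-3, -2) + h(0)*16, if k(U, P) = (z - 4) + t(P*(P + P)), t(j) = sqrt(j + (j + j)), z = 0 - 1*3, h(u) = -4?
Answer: -71 + 2*sqrt(6) ≈ -66.101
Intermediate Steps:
z = -3 (z = 0 - 3 = -3)
t(j) = sqrt(3)*sqrt(j) (t(j) = sqrt(j + 2*j) = sqrt(3*j) = sqrt(3)*sqrt(j))
k(U, P) = -7 + sqrt(6)*sqrt(P**2) (k(U, P) = (-3 - 4) + sqrt(3)*sqrt(P*(P + P)) = -7 + sqrt(3)*sqrt(P*(2*P)) = -7 + sqrt(3)*sqrt(2*P**2) = -7 + sqrt(3)*(sqrt(2)*sqrt(P**2)) = -7 + sqrt(6)*sqrt(P**2))
k(-3, -2) + h(0)*16 = (-7 + sqrt(6)*sqrt((-2)**2)) - 4*16 = (-7 + sqrt(6)*sqrt(4)) - 64 = (-7 + sqrt(6)*2) - 64 = (-7 + 2*sqrt(6)) - 64 = -71 + 2*sqrt(6)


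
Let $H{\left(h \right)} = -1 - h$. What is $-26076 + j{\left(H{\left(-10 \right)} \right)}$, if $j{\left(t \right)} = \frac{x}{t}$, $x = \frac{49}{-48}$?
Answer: $- \frac{11264881}{432} \approx -26076.0$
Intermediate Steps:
$x = - \frac{49}{48}$ ($x = 49 \left(- \frac{1}{48}\right) = - \frac{49}{48} \approx -1.0208$)
$j{\left(t \right)} = - \frac{49}{48 t}$
$-26076 + j{\left(H{\left(-10 \right)} \right)} = -26076 - \frac{49}{48 \left(-1 - -10\right)} = -26076 - \frac{49}{48 \left(-1 + 10\right)} = -26076 - \frac{49}{48 \cdot 9} = -26076 - \frac{49}{432} = - \frac{11264881}{432}$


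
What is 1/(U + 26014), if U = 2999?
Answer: 1/29013 ≈ 3.4467e-5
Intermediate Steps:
1/(U + 26014) = 1/(2999 + 26014) = 1/29013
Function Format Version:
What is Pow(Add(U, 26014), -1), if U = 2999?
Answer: Rational(1, 29013) ≈ 3.4467e-5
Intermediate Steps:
Pow(Add(U, 26014), -1) = Pow(Add(2999, 26014), -1) = Pow(29013, -1) = Rational(1, 29013)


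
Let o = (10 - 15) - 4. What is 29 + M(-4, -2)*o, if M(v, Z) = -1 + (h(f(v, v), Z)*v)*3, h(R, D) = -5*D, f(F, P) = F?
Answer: 1118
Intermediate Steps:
o = -9 (o = -5 - 4 = -9)
M(v, Z) = -1 - 15*Z*v (M(v, Z) = -1 + ((-5*Z)*v)*3 = -1 - 5*Z*v*3 = -1 - 15*Z*v)
29 + M(-4, -2)*o = 29 + (-1 - 15*(-2)*(-4))*(-9) = 29 + (-1 - 120)*(-9) = 29 - 121*(-9) = 29 + 1089 = 1118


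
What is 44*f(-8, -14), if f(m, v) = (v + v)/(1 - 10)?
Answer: 1232/9 ≈ 136.89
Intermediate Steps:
f(m, v) = -2*v/9 (f(m, v) = (2*v)/(-9) = (2*v)*(-1/9) = -2*v/9)
44*f(-8, -14) = 44*(-2/9*(-14)) = 44*(28/9) = 1232/9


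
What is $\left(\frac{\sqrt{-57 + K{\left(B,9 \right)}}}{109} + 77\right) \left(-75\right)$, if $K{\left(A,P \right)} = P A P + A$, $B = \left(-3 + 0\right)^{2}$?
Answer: $-5775 - \frac{75 \sqrt{681}}{109} \approx -5793.0$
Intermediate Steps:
$B = 9$ ($B = \left(-3\right)^{2} = 9$)
$K{\left(A,P \right)} = A + A P^{2}$ ($K{\left(A,P \right)} = A P P + A = A P^{2} + A = A + A P^{2}$)
$\left(\frac{\sqrt{-57 + K{\left(B,9 \right)}}}{109} + 77\right) \left(-75\right) = \left(\frac{\sqrt{-57 + 9 \left(1 + 9^{2}\right)}}{109} + 77\right) \left(-75\right) = \left(\sqrt{-57 + 9 \left(1 + 81\right)} \frac{1}{109} + 77\right) \left(-75\right) = \left(\sqrt{-57 + 9 \cdot 82} \cdot \frac{1}{109} + 77\right) \left(-75\right) = \left(\sqrt{-57 + 738} \cdot \frac{1}{109} + 77\right) \left(-75\right) = \left(\sqrt{681} \cdot \frac{1}{109} + 77\right) \left(-75\right) = \left(\frac{\sqrt{681}}{109} + 77\right) \left(-75\right) = \left(77 + \frac{\sqrt{681}}{109}\right) \left(-75\right) = -5775 - \frac{75 \sqrt{681}}{109}$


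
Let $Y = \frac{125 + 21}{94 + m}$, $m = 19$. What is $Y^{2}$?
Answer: $\frac{21316}{12769} \approx 1.6694$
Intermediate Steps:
$Y = \frac{146}{113}$ ($Y = \frac{125 + 21}{94 + 19} = \frac{146}{113} \approx 1.292$)
$Y^{2} = \left(\frac{146}{113}\right)^{2} = \frac{21316}{12769}$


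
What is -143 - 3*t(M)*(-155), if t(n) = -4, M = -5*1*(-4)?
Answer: -2003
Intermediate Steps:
M = 20 (M = -5*(-4) = 20)
-143 - 3*t(M)*(-155) = -143 - 3*(-4)*(-155) = -143 + 12*(-155) = -143 - 1860 = -2003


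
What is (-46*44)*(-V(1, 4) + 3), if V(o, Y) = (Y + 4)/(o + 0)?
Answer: 10120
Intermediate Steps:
V(o, Y) = (4 + Y)/o
(-46*44)*(-V(1, 4) + 3) = (-46*44)*(-(4 + 4)/1 + 3) = -2024*(-8 + 3) = -2024*(-5) = 10120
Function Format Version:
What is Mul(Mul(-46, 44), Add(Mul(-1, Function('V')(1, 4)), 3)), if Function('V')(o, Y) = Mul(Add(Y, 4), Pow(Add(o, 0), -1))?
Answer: 10120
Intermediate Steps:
Function('V')(o, Y) = Mul(Pow(o, -1), Add(4, Y)) (Function('V')(o, Y) = Mul(Add(4, Y), Pow(o, -1)) = Mul(Pow(o, -1), Add(4, Y)))
Mul(Mul(-46, 44), Add(Mul(-1, Function('V')(1, 4)), 3)) = Mul(Mul(-46, 44), Add(Mul(-1, Mul(Pow(1, -1), Add(4, 4))), 3)) = Mul(-2024, Add(Mul(-1, Mul(1, 8)), 3)) = Mul(-2024, Add(Mul(-1, 8), 3)) = Mul(-2024, Add(-8, 3)) = Mul(-2024, -5) = 10120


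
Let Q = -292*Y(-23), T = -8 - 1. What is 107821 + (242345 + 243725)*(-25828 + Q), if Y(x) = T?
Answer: -11276716179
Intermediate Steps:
T = -9
Y(x) = -9
Q = 2628 (Q = -292*(-9) = 2628)
107821 + (242345 + 243725)*(-25828 + Q) = 107821 + (242345 + 243725)*(-25828 + 2628) = 107821 + 486070*(-23200) = 107821 - 11276824000 = -11276716179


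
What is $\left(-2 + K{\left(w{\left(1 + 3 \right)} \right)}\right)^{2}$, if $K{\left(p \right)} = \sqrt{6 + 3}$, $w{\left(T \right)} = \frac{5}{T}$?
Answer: $1$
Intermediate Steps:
$K{\left(p \right)} = 3$ ($K{\left(p \right)} = \sqrt{9} = 3$)
$\left(-2 + K{\left(w{\left(1 + 3 \right)} \right)}\right)^{2} = \left(-2 + 3\right)^{2} = 1^{2} = 1$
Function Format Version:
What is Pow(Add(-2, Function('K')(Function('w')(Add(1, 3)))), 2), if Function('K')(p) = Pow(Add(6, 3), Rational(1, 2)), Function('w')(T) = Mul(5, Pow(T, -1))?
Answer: 1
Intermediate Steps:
Function('K')(p) = 3 (Function('K')(p) = Pow(9, Rational(1, 2)) = 3)
Pow(Add(-2, Function('K')(Function('w')(Add(1, 3)))), 2) = Pow(Add(-2, 3), 2) = Pow(1, 2) = 1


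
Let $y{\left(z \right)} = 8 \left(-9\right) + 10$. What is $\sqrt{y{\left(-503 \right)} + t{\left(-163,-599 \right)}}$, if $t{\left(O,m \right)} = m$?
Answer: $i \sqrt{661} \approx 25.71 i$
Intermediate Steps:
$y{\left(z \right)} = -62$ ($y{\left(z \right)} = -72 + 10 = -62$)
$\sqrt{y{\left(-503 \right)} + t{\left(-163,-599 \right)}} = \sqrt{-62 - 599} = \sqrt{-661} = i \sqrt{661}$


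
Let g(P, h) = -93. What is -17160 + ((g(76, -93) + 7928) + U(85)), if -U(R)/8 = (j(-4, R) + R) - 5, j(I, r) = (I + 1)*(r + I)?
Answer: -8021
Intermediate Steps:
j(I, r) = (1 + I)*(I + r)
U(R) = -56 + 16*R (U(R) = -8*(((-4 + R + (-4)**2 - 4*R) + R) - 5) = -8*(((-4 + R + 16 - 4*R) + R) - 5) = -8*(((12 - 3*R) + R) - 5) = -8*((12 - 2*R) - 5) = -8*(7 - 2*R) = -56 + 16*R)
-17160 + ((g(76, -93) + 7928) + U(85)) = -17160 + ((-93 + 7928) + (-56 + 16*85)) = -17160 + (7835 + (-56 + 1360)) = -17160 + (7835 + 1304) = -17160 + 9139 = -8021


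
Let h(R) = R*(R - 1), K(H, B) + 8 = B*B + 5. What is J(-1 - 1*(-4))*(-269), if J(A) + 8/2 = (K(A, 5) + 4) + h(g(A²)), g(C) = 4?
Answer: -9146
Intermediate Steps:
K(H, B) = -3 + B² (K(H, B) = -8 + (B*B + 5) = -8 + (B² + 5) = -8 + (5 + B²) = -3 + B²)
h(R) = R*(-1 + R)
J(A) = 34 (J(A) = -4 + (((-3 + 5²) + 4) + 4*(-1 + 4)) = -4 + (((-3 + 25) + 4) + 4*3) = -4 + ((22 + 4) + 12) = -4 + (26 + 12) = -4 + 38 = 34)
J(-1 - 1*(-4))*(-269) = 34*(-269) = -9146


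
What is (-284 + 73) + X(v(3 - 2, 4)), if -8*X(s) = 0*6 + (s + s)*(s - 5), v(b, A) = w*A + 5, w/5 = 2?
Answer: -661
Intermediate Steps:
w = 10 (w = 5*2 = 10)
v(b, A) = 5 + 10*A (v(b, A) = 10*A + 5 = 5 + 10*A)
X(s) = -s*(-5 + s)/4 (X(s) = -(0*6 + (s + s)*(s - 5))/8 = -(0 + (2*s)*(-5 + s))/8 = -(0 + 2*s*(-5 + s))/8 = -s*(-5 + s)/4)
(-284 + 73) + X(v(3 - 2, 4)) = (-284 + 73) + (5 + 10*4)*(5 - (5 + 10*4))/4 = -211 + (5 + 40)*(5 - (5 + 40))/4 = -211 + (¼)*45*(5 - 1*45) = -211 + (¼)*45*(5 - 45) = -211 + (¼)*45*(-40) = -211 - 450 = -661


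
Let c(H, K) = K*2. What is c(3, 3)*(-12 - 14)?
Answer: -156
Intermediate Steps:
c(H, K) = 2*K
c(3, 3)*(-12 - 14) = (2*3)*(-12 - 14) = 6*(-26) = -156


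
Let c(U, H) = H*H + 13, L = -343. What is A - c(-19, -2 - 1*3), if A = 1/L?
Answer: -13035/343 ≈ -38.003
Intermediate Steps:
c(U, H) = 13 + H² (c(U, H) = H² + 13 = 13 + H²)
A = -1/343 (A = 1/(-343) = -1/343 ≈ -0.0029155)
A - c(-19, -2 - 1*3) = -1/343 - (13 + (-2 - 1*3)²) = -1/343 - (13 + (-2 - 3)²) = -1/343 - (13 + (-5)²) = -1/343 - (13 + 25) = -1/343 - 1*38 = -1/343 - 38 = -13035/343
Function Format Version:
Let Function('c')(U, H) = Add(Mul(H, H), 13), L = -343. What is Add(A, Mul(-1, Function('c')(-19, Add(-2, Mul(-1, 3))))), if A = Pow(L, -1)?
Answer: Rational(-13035, 343) ≈ -38.003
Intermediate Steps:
Function('c')(U, H) = Add(13, Pow(H, 2)) (Function('c')(U, H) = Add(Pow(H, 2), 13) = Add(13, Pow(H, 2)))
A = Rational(-1, 343) (A = Pow(-343, -1) = Rational(-1, 343) ≈ -0.0029155)
Add(A, Mul(-1, Function('c')(-19, Add(-2, Mul(-1, 3))))) = Add(Rational(-1, 343), Mul(-1, Add(13, Pow(Add(-2, Mul(-1, 3)), 2)))) = Add(Rational(-1, 343), Mul(-1, Add(13, Pow(Add(-2, -3), 2)))) = Add(Rational(-1, 343), Mul(-1, Add(13, Pow(-5, 2)))) = Add(Rational(-1, 343), Mul(-1, Add(13, 25))) = Add(Rational(-1, 343), Mul(-1, 38)) = Add(Rational(-1, 343), -38) = Rational(-13035, 343)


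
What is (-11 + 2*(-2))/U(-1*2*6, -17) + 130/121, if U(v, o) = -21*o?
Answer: 14865/14399 ≈ 1.0324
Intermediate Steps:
(-11 + 2*(-2))/U(-1*2*6, -17) + 130/121 = (-11 + 2*(-2))/((-21*(-17))) + 130/121 = (-11 - 4)/357 + 130*(1/121) = -15*1/357 + 130/121 = -5/119 + 130/121 = 14865/14399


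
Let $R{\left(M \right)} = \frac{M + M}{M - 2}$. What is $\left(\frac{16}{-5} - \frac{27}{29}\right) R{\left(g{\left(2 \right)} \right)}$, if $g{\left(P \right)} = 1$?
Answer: $\frac{1198}{145} \approx 8.2621$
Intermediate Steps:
$R{\left(M \right)} = \frac{2 M}{-2 + M}$
$\left(\frac{16}{-5} - \frac{27}{29}\right) R{\left(g{\left(2 \right)} \right)} = \left(\frac{16}{-5} - \frac{27}{29}\right) 2 \cdot 1 \frac{1}{-2 + 1} = \left(16 \left(- \frac{1}{5}\right) - \frac{27}{29}\right) 2 \cdot 1 \frac{1}{-1} = \left(- \frac{16}{5} - \frac{27}{29}\right) 2 \cdot 1 \left(-1\right) = \left(- \frac{599}{145}\right) \left(-2\right) = \frac{1198}{145}$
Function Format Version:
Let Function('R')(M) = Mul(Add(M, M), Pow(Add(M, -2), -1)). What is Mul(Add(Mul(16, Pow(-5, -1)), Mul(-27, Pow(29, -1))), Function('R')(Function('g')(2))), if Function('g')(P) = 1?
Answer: Rational(1198, 145) ≈ 8.2621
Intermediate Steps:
Function('R')(M) = Mul(2, M, Pow(Add(-2, M), -1)) (Function('R')(M) = Mul(Mul(2, M), Pow(Add(-2, M), -1)) = Mul(2, M, Pow(Add(-2, M), -1)))
Mul(Add(Mul(16, Pow(-5, -1)), Mul(-27, Pow(29, -1))), Function('R')(Function('g')(2))) = Mul(Add(Mul(16, Pow(-5, -1)), Mul(-27, Pow(29, -1))), Mul(2, 1, Pow(Add(-2, 1), -1))) = Mul(Add(Mul(16, Rational(-1, 5)), Mul(-27, Rational(1, 29))), Mul(2, 1, Pow(-1, -1))) = Mul(Add(Rational(-16, 5), Rational(-27, 29)), Mul(2, 1, -1)) = Mul(Rational(-599, 145), -2) = Rational(1198, 145)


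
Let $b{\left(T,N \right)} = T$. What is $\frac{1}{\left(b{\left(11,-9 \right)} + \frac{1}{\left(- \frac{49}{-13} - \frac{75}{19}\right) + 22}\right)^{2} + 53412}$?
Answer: $\frac{29052100}{1555275419569} \approx 1.868 \cdot 10^{-5}$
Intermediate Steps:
$\frac{1}{\left(b{\left(11,-9 \right)} + \frac{1}{\left(- \frac{49}{-13} - \frac{75}{19}\right) + 22}\right)^{2} + 53412} = \frac{1}{\left(11 + \frac{1}{\left(- \frac{49}{-13} - \frac{75}{19}\right) + 22}\right)^{2} + 53412} = \frac{1}{\left(11 + \frac{1}{\left(\left(-49\right) \left(- \frac{1}{13}\right) - \frac{75}{19}\right) + 22}\right)^{2} + 53412} = \frac{1}{\left(11 + \frac{1}{\left(\frac{49}{13} - \frac{75}{19}\right) + 22}\right)^{2} + 53412} = \frac{1}{\left(11 + \frac{1}{- \frac{44}{247} + 22}\right)^{2} + 53412} = \frac{1}{\left(11 + \frac{1}{\frac{5390}{247}}\right)^{2} + 53412} = \frac{1}{\left(11 + \frac{247}{5390}\right)^{2} + 53412} = \frac{1}{\left(\frac{59537}{5390}\right)^{2} + 53412} = \frac{1}{\frac{3544654369}{29052100} + 53412} = \frac{1}{\frac{1555275419569}{29052100}} = \frac{29052100}{1555275419569}$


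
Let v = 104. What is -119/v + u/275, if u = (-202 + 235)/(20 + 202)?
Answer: -110023/96200 ≈ -1.1437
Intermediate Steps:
u = 11/74 (u = 33/222 = 33*(1/222) = 11/74 ≈ 0.14865)
-119/v + u/275 = -119/104 + (11/74)/275 = -119*1/104 + (11/74)*(1/275) = -119/104 + 1/1850 = -110023/96200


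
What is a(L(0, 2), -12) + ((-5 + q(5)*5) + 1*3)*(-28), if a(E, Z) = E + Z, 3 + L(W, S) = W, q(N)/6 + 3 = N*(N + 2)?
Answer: -26839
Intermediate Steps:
q(N) = -18 + 6*N*(2 + N) (q(N) = -18 + 6*(N*(N + 2)) = -18 + 6*(N*(2 + N)) = -18 + 6*N*(2 + N))
L(W, S) = -3 + W
a(L(0, 2), -12) + ((-5 + q(5)*5) + 1*3)*(-28) = ((-3 + 0) - 12) + ((-5 + (-18 + 6*5**2 + 12*5)*5) + 1*3)*(-28) = (-3 - 12) + ((-5 + (-18 + 6*25 + 60)*5) + 3)*(-28) = -15 + ((-5 + (-18 + 150 + 60)*5) + 3)*(-28) = -15 + ((-5 + 192*5) + 3)*(-28) = -15 + ((-5 + 960) + 3)*(-28) = -15 + (955 + 3)*(-28) = -15 + 958*(-28) = -15 - 26824 = -26839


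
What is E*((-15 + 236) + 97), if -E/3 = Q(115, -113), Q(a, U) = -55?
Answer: 52470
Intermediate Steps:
E = 165 (E = -3*(-55) = 165)
E*((-15 + 236) + 97) = 165*((-15 + 236) + 97) = 165*(221 + 97) = 165*318 = 52470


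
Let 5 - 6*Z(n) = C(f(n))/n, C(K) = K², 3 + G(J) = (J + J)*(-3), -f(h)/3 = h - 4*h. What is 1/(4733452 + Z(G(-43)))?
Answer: 3/14190031 ≈ 2.1142e-7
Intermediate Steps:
f(h) = 9*h (f(h) = -3*(h - 4*h) = -(-9)*h = 9*h)
G(J) = -3 - 6*J (G(J) = -3 + (J + J)*(-3) = -3 + (2*J)*(-3) = -3 - 6*J)
Z(n) = ⅚ - 27*n/2 (Z(n) = ⅚ - (9*n)²/(6*n) = ⅚ - 81*n²/(6*n) = ⅚ - 27*n/2)
1/(4733452 + Z(G(-43))) = 1/(4733452 + (⅚ - 27*(-3 - 6*(-43))/2)) = 1/(4733452 + (⅚ - 27*(-3 + 258)/2)) = 1/(4733452 + (⅚ - 27/2*255)) = 1/(4733452 + (⅚ - 6885/2)) = 1/(4733452 - 10325/3) = 1/(14190031/3) = 3/14190031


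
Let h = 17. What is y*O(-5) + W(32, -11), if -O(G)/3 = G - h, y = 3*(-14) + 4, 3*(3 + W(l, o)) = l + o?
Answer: -2504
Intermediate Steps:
W(l, o) = -3 + l/3 + o/3 (W(l, o) = -3 + (l + o)/3 = -3 + (l/3 + o/3) = -3 + l/3 + o/3)
y = -38 (y = -42 + 4 = -38)
O(G) = 51 - 3*G (O(G) = -3*(G - 1*17) = -3*(G - 17) = -3*(-17 + G) = 51 - 3*G)
y*O(-5) + W(32, -11) = -38*(51 - 3*(-5)) + (-3 + (1/3)*32 + (1/3)*(-11)) = -38*(51 + 15) + (-3 + 32/3 - 11/3) = -38*66 + 4 = -2508 + 4 = -2504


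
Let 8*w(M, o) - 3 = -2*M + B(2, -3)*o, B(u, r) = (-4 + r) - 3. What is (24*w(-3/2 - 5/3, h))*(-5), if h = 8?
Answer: 1060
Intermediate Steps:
B(u, r) = -7 + r
w(M, o) = 3/8 - 5*o/4 - M/4 (w(M, o) = 3/8 + (-2*M + (-7 - 3)*o)/8 = 3/8 + (-2*M - 10*o)/8 = 3/8 + (-10*o - 2*M)/8 = 3/8 + (-5*o/4 - M/4) = 3/8 - 5*o/4 - M/4)
(24*w(-3/2 - 5/3, h))*(-5) = (24*(3/8 - 5/4*8 - (-3/2 - 5/3)/4))*(-5) = (24*(3/8 - 10 - (-3*½ - 5*⅓)/4))*(-5) = (24*(3/8 - 10 - (-3/2 - 5/3)/4))*(-5) = (24*(3/8 - 10 - ¼*(-19/6)))*(-5) = (24*(3/8 - 10 + 19/24))*(-5) = (24*(-53/6))*(-5) = -212*(-5) = 1060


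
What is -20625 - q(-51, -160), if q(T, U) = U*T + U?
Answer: -28625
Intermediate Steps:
q(T, U) = U + T*U (q(T, U) = T*U + U = U + T*U)
-20625 - q(-51, -160) = -20625 - (-160)*(1 - 51) = -20625 - (-160)*(-50) = -20625 - 1*8000 = -20625 - 8000 = -28625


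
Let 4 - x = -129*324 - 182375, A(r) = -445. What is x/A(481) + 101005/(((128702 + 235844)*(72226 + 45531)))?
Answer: -1924669846352425/3820578055658 ≈ -503.76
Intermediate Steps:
x = 224175 (x = 4 - (-129*324 - 182375) = 4 - (-41796 - 182375) = 4 - 1*(-224171) = 4 + 224171 = 224175)
x/A(481) + 101005/(((128702 + 235844)*(72226 + 45531))) = 224175/(-445) + 101005/(((128702 + 235844)*(72226 + 45531))) = 224175*(-1/445) + 101005/((364546*117757)) = -44835/89 + 101005/42927843322 = -1924669846352425/3820578055658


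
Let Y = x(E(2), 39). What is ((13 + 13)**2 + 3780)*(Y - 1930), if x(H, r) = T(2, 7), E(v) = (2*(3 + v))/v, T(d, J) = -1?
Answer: -8604536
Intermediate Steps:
E(v) = (6 + 2*v)/v
x(H, r) = -1
Y = -1
((13 + 13)**2 + 3780)*(Y - 1930) = ((13 + 13)**2 + 3780)*(-1 - 1930) = (26**2 + 3780)*(-1931) = (676 + 3780)*(-1931) = 4456*(-1931) = -8604536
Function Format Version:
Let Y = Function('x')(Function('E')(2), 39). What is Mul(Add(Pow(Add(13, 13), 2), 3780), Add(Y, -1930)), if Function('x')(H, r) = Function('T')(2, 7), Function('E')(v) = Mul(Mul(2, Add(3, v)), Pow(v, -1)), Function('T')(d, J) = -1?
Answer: -8604536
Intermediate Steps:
Function('E')(v) = Mul(Pow(v, -1), Add(6, Mul(2, v))) (Function('E')(v) = Mul(Add(6, Mul(2, v)), Pow(v, -1)) = Mul(Pow(v, -1), Add(6, Mul(2, v))))
Function('x')(H, r) = -1
Y = -1
Mul(Add(Pow(Add(13, 13), 2), 3780), Add(Y, -1930)) = Mul(Add(Pow(Add(13, 13), 2), 3780), Add(-1, -1930)) = Mul(Add(Pow(26, 2), 3780), -1931) = Mul(Add(676, 3780), -1931) = Mul(4456, -1931) = -8604536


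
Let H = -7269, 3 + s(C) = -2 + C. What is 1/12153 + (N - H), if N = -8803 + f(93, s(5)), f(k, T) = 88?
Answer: -17573237/12153 ≈ -1446.0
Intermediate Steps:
s(C) = -5 + C (s(C) = -3 + (-2 + C) = -5 + C)
N = -8715 (N = -8803 + 88 = -8715)
1/12153 + (N - H) = 1/12153 + (-8715 - 1*(-7269)) = 1/12153 + (-8715 + 7269) = 1/12153 - 1446 = -17573237/12153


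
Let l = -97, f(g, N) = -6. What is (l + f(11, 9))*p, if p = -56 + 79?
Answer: -2369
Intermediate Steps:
p = 23
(l + f(11, 9))*p = (-97 - 6)*23 = -103*23 = -2369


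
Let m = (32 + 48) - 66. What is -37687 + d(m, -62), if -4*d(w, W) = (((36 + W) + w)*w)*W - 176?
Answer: -40247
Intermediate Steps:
m = 14 (m = 80 - 66 = 14)
d(w, W) = 44 - W*w*(36 + W + w)/4 (d(w, W) = -((((36 + W) + w)*w)*W - 176)/4 = -(((36 + W + w)*w)*W - 176)/4 = -((w*(36 + W + w))*W - 176)/4 = -(W*w*(36 + W + w) - 176)/4 = -(-176 + W*w*(36 + W + w))/4 = 44 - W*w*(36 + W + w)/4)
-37687 + d(m, -62) = -37687 + (44 - 9*(-62)*14 - ¼*(-62)*14² - ¼*14*(-62)²) = -37687 + (44 + 7812 - ¼*(-62)*196 - ¼*14*3844) = -37687 + (44 + 7812 + 3038 - 13454) = -37687 - 2560 = -40247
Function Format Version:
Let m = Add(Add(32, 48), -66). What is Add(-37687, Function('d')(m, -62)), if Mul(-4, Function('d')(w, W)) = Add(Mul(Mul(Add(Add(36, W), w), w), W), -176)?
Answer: -40247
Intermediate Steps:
m = 14 (m = Add(80, -66) = 14)
Function('d')(w, W) = Add(44, Mul(Rational(-1, 4), W, w, Add(36, W, w))) (Function('d')(w, W) = Mul(Rational(-1, 4), Add(Mul(Mul(Add(Add(36, W), w), w), W), -176)) = Mul(Rational(-1, 4), Add(Mul(Mul(Add(36, W, w), w), W), -176)) = Mul(Rational(-1, 4), Add(Mul(Mul(w, Add(36, W, w)), W), -176)) = Mul(Rational(-1, 4), Add(Mul(W, w, Add(36, W, w)), -176)) = Mul(Rational(-1, 4), Add(-176, Mul(W, w, Add(36, W, w)))) = Add(44, Mul(Rational(-1, 4), W, w, Add(36, W, w))))
Add(-37687, Function('d')(m, -62)) = Add(-37687, Add(44, Mul(-9, -62, 14), Mul(Rational(-1, 4), -62, Pow(14, 2)), Mul(Rational(-1, 4), 14, Pow(-62, 2)))) = Add(-37687, Add(44, 7812, Mul(Rational(-1, 4), -62, 196), Mul(Rational(-1, 4), 14, 3844))) = Add(-37687, Add(44, 7812, 3038, -13454)) = Add(-37687, -2560) = -40247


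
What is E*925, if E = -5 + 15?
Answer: 9250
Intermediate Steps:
E = 10
E*925 = 10*925 = 9250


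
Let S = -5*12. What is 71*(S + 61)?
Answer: 71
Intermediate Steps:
S = -60
71*(S + 61) = 71*(-60 + 61) = 71*1 = 71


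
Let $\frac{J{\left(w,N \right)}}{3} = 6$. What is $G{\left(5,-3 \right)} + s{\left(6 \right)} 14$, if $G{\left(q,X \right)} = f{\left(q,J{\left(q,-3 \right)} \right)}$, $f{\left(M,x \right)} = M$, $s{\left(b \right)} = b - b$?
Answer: $5$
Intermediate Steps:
$s{\left(b \right)} = 0$
$J{\left(w,N \right)} = 18$ ($J{\left(w,N \right)} = 3 \cdot 6 = 18$)
$G{\left(q,X \right)} = q$
$G{\left(5,-3 \right)} + s{\left(6 \right)} 14 = 5 + 0 \cdot 14 = 5 + 0 = 5$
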